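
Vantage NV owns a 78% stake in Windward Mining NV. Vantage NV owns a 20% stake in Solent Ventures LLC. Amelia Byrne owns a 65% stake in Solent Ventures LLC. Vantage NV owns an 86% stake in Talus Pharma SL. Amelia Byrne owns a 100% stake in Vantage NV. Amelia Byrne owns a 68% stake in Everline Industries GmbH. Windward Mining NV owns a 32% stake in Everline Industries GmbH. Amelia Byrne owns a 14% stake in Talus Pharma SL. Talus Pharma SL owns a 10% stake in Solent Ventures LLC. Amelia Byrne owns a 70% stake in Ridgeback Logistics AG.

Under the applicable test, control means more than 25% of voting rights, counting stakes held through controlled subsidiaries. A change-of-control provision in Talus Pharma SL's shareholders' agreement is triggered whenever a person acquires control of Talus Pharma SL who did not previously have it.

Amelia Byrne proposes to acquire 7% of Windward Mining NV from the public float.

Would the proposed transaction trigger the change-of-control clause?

No

The purchase changes only Amelia's holdings, so Amelia is the only person who could newly come to control Talus.
Amelia holds 100% of Vantage, so Amelia controls Vantage.
Amelia and Vantage together hold 14% + 86% = 100% of Talus, so Amelia controls Talus.
So Amelia already controls Talus before the transaction.
After the purchase, Amelia holds 7% of Windward directly.
Amelia controlled Talus already, so this is not a new person acquiring control; every other person's position is unchanged or reduced.
No new person acquires control, so the clause is not triggered.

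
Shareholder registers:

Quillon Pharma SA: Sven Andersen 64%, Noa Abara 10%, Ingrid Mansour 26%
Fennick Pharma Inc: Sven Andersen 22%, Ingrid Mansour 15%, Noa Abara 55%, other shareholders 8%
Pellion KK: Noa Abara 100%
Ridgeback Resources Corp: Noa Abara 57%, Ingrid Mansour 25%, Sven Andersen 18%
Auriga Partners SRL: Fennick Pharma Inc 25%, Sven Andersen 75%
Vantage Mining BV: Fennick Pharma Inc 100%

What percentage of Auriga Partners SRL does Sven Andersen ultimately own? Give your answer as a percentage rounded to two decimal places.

80.50%

Sven reaches Auriga along 2 paths.
Via Fennick: 22% × 25% = 5.5%.
Direct stake: 75% = 75%.
Total: 5.5% + 75% = 80.5%.
Rounded: 80.50%.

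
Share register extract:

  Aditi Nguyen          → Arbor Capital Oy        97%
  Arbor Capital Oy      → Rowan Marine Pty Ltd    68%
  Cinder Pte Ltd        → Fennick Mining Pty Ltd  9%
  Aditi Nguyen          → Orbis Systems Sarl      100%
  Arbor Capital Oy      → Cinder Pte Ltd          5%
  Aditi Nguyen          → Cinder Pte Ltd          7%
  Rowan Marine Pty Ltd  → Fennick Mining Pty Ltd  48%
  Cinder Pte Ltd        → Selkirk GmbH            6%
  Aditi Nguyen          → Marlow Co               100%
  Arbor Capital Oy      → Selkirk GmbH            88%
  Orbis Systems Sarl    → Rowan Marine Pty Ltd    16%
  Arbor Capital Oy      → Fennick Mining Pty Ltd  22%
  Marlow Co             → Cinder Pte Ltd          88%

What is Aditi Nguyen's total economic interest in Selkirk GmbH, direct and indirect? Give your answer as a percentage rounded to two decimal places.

91.35%

Aditi reaches Selkirk along 4 paths.
Via Arbor: 97% × 88% = 85.36%.
Via Arbor → Cinder: 97% × 5% × 6% = 0.291%.
Via Marlow → Cinder: 100% × 88% × 6% = 5.28%.
Via Cinder: 7% × 6% = 0.42%.
Total: 85.36% + 0.291% + 5.28% + 0.42% = 91.351%.
Rounded: 91.35%.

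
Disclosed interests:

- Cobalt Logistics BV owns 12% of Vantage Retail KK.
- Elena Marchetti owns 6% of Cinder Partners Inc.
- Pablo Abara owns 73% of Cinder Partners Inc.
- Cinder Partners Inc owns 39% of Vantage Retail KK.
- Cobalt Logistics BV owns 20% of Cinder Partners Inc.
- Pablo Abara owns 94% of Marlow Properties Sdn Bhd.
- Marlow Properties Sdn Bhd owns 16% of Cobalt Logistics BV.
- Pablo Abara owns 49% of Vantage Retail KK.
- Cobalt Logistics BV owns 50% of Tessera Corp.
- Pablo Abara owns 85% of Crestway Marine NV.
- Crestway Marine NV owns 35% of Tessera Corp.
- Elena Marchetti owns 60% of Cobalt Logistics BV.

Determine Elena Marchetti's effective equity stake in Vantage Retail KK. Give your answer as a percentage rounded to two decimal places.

14.22%

Elena reaches Vantage along 3 paths.
Via Cobalt: 60% × 12% = 7.2%.
Via Cobalt → Cinder: 60% × 20% × 39% = 4.68%.
Via Cinder: 6% × 39% = 2.34%.
Total: 7.2% + 4.68% + 2.34% = 14.22%.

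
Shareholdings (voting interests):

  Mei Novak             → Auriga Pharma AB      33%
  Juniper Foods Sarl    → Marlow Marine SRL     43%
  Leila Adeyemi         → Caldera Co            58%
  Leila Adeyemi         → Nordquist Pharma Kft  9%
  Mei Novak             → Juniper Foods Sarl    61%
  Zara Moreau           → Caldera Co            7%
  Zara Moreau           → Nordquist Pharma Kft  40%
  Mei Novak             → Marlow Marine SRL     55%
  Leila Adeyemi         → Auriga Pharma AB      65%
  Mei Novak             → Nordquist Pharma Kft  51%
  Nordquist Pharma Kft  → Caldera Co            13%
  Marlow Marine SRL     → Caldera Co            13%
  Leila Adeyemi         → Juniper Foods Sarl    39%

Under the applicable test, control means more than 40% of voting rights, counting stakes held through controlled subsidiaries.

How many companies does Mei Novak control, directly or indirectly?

3

Mei holds 51% of Nordquist, so Mei controls Nordquist.
Mei holds 61% of Juniper, so Mei controls Juniper.
Mei and Juniper together hold 55% + 43% = 98% of Marlow, so Mei controls Marlow.
No other company's threshold is met.
Mei controls 3 companies.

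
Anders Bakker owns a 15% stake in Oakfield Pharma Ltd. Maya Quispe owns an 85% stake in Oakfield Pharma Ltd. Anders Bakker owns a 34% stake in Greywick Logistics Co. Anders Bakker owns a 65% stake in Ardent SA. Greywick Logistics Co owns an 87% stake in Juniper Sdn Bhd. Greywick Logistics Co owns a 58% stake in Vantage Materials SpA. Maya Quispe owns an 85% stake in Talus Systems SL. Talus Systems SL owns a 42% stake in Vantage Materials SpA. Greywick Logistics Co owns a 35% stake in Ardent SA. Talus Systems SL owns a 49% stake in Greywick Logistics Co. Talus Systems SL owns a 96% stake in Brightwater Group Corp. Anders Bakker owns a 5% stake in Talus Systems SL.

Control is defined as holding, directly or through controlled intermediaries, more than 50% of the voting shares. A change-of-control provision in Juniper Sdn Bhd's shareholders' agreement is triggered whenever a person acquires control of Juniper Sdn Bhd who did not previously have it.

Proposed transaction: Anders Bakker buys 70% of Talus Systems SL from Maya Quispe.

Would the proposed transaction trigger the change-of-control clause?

Yes

The purchase adds only to Anders's holdings (Maya's stake shrinks), so Anders is the only person who could newly come to control Juniper.
Anders holds 65% of Ardent, so Anders controls Ardent.
Neither Anders nor any entity Anders controls holds any voting interest in Juniper.
So before the transaction, Anders does not control Juniper.
After the purchase, Anders's direct stake in Talus rises to 5% + 70% = 75%, and Maya's stake falls to 15%.
Anders holds 75% of Talus, so Anders controls Talus.
Talus and Anders together hold 49% + 34% = 83% of Greywick, so Anders controls Greywick.
Greywick holds 87% of Juniper, so Anders controls Juniper.
Anders did not control Juniper before and does after, so the clause is triggered.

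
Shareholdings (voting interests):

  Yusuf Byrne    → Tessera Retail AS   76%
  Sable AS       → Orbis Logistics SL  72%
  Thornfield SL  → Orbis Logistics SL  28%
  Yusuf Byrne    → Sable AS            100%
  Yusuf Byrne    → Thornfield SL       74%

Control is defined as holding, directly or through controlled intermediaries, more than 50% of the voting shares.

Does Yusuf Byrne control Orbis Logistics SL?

Yusuf holds 74% of Thornfield, so Yusuf controls Thornfield.
Yusuf holds 100% of Sable, so Yusuf controls Sable.
Thornfield and Sable together hold 28% + 72% = 100% of Orbis, so Yusuf controls Orbis.

Yes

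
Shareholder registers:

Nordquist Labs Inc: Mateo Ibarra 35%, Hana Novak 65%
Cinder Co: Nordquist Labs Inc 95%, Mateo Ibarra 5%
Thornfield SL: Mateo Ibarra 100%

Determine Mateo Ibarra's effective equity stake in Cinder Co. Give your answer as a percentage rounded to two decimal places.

38.25%

Mateo reaches Cinder along 2 paths.
Via Nordquist: 35% × 95% = 33.25%.
Direct stake: 5% = 5%.
Total: 33.25% + 5% = 38.25%.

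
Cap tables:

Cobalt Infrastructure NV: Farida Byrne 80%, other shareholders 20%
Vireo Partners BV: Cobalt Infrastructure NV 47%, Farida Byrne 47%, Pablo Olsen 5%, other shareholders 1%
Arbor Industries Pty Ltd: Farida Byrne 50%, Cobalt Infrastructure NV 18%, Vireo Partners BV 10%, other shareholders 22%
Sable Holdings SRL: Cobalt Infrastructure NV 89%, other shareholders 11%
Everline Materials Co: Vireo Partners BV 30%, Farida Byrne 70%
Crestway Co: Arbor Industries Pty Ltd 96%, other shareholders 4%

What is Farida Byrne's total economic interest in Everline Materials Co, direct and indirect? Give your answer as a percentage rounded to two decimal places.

Farida reaches Everline along 3 paths.
Via Cobalt → Vireo: 80% × 47% × 30% = 11.28%.
Via Vireo: 47% × 30% = 14.1%.
Direct stake: 70% = 70%.
Total: 11.28% + 14.1% + 70% = 95.38%.

95.38%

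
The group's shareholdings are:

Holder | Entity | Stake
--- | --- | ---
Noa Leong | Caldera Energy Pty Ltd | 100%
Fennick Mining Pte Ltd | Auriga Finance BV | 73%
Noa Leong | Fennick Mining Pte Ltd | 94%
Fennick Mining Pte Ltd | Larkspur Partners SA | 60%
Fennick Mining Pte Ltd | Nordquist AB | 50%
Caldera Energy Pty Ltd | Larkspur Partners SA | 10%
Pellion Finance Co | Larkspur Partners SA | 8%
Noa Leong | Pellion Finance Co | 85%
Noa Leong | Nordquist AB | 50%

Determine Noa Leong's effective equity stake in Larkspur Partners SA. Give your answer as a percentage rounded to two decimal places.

73.20%

Noa reaches Larkspur along 3 paths.
Via Fennick: 94% × 60% = 56.4%.
Via Caldera: 100% × 10% = 10%.
Via Pellion: 85% × 8% = 6.8%.
Total: 56.4% + 10% + 6.8% = 73.2%.
Rounded: 73.20%.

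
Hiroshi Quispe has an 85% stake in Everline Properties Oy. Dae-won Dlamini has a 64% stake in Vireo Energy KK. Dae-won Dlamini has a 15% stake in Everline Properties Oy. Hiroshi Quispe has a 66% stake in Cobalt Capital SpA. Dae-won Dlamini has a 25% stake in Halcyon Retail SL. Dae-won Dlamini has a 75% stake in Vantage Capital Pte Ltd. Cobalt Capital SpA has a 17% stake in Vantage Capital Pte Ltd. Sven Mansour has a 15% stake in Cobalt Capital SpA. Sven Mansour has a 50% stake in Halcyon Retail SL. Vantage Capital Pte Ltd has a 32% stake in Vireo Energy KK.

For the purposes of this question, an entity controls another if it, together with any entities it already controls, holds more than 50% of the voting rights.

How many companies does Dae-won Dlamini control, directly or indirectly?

2

Dae-won holds 75% of Vantage, so Dae-won controls Vantage.
Vantage and Dae-won together hold 32% + 64% = 96% of Vireo, so Dae-won controls Vireo.
No other company's threshold is met.
Dae-won controls 2 companies.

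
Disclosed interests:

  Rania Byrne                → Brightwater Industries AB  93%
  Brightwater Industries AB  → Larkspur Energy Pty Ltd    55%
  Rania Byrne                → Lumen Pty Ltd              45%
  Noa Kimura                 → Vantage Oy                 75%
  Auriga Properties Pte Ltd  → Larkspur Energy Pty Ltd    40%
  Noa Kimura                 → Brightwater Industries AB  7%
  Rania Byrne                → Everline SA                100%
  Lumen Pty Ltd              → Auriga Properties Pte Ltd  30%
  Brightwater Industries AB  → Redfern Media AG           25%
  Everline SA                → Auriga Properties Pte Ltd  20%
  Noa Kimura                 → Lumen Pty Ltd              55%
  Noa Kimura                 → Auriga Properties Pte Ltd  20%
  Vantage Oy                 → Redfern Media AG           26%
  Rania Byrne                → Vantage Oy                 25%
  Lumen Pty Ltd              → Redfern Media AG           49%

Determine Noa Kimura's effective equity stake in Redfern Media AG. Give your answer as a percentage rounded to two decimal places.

Noa reaches Redfern along 3 paths.
Via Lumen: 55% × 49% = 26.95%.
Via Brightwater: 7% × 25% = 1.75%.
Via Vantage: 75% × 26% = 19.5%.
Total: 26.95% + 1.75% + 19.5% = 48.2%.
Rounded: 48.20%.

48.20%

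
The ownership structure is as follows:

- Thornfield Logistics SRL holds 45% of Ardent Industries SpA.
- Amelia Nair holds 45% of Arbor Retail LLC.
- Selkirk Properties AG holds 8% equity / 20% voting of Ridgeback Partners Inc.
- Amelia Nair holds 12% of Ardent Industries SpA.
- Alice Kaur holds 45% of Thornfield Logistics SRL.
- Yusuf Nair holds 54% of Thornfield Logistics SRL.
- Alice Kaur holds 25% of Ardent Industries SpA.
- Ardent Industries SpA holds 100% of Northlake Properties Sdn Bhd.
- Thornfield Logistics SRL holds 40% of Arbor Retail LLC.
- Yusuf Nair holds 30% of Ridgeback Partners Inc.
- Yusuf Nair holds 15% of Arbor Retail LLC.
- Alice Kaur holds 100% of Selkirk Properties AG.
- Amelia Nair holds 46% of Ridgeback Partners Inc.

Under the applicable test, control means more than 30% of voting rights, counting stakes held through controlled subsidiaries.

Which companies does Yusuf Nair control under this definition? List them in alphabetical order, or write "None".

Yusuf holds 54% of Thornfield, so Yusuf controls Thornfield.
Thornfield holds 45% of Ardent, so Yusuf controls Ardent.
Yusuf and Thornfield together hold 15% + 40% = 55% of Arbor, so Yusuf controls Arbor.
Ardent holds 100% of Northlake, so Yusuf controls Northlake.
No other company's threshold is met.

Arbor Retail LLC, Ardent Industries SpA, Northlake Properties Sdn Bhd, Thornfield Logistics SRL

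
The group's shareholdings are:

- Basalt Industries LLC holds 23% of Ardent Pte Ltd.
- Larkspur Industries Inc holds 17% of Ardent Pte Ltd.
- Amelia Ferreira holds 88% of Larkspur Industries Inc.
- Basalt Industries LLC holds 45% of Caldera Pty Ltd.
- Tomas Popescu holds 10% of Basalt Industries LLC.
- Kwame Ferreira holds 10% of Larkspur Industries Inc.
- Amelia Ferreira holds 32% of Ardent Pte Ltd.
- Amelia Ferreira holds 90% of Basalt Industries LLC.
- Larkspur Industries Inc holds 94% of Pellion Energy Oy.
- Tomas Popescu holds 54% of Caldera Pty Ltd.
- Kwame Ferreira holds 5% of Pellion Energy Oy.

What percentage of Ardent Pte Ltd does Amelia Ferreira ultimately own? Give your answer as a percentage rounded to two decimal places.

Amelia reaches Ardent along 3 paths.
Via Larkspur: 88% × 17% = 14.96%.
Via Basalt: 90% × 23% = 20.7%.
Direct stake: 32% = 32%.
Total: 14.96% + 20.7% + 32% = 67.66%.

67.66%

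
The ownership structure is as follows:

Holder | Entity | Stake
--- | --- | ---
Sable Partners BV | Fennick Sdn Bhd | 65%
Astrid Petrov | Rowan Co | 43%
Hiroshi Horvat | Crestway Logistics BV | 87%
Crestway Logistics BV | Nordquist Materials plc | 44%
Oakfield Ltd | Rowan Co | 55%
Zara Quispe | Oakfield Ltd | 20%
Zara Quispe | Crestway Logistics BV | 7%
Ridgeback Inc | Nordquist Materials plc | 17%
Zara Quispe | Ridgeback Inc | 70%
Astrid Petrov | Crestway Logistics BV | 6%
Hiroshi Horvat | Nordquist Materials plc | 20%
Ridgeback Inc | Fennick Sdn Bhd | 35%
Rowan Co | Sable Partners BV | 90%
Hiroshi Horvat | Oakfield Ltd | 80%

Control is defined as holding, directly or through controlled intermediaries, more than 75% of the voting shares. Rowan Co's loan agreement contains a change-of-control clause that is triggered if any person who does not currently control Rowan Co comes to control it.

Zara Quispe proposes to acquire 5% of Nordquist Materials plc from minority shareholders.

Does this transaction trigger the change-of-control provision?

The purchase changes only Zara's holdings, so Zara is the only person who could newly come to control Rowan.
Zara's largest direct stake is 70% in Ridgeback, which does not meet the threshold, so Zara controls no company.
Neither Zara nor any entity Zara controls holds any voting interest in Rowan.
So before the transaction, Zara does not control Rowan.
After the purchase, Zara holds 5% of Nordquist directly.
Zara's side now holds 5% of Nordquist, not > 75%, so Zara still does not control Nordquist.
After the transaction, neither Zara nor any entity Zara controls holds a voting interest in Rowan, so Zara still does not control it.
No new person acquires control, so the clause is not triggered.

No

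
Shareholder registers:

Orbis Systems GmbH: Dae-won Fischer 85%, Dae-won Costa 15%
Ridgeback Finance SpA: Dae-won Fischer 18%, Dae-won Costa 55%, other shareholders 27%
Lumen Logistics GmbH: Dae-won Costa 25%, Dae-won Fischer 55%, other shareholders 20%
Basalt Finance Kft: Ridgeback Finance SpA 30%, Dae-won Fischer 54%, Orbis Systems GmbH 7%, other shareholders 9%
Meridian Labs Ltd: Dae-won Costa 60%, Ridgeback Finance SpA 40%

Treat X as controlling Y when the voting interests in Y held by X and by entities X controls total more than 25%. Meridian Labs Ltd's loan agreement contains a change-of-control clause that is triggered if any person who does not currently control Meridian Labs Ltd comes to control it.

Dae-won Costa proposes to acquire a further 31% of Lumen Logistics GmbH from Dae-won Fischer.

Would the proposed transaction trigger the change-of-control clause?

No

The purchase adds only to Dae-won Costa's holdings (Dae-won Fischer's stake shrinks), so Dae-won Costa is the only person who could newly come to control Meridian.
Dae-won Costa holds 55% of Ridgeback, so Dae-won Costa controls Ridgeback.
Dae-won Costa and Ridgeback together hold 60% + 40% = 100% of Meridian, so Dae-won Costa controls Meridian.
So Dae-won Costa already controls Meridian before the transaction.
After the purchase, Dae-won Costa's direct stake in Lumen rises to 25% + 31% = 56%, and Dae-won Fischer's stake falls to 24%.
Dae-won Costa controlled Meridian already, so this is not a new person acquiring control; every other person's position is unchanged or reduced.
No new person acquires control, so the clause is not triggered.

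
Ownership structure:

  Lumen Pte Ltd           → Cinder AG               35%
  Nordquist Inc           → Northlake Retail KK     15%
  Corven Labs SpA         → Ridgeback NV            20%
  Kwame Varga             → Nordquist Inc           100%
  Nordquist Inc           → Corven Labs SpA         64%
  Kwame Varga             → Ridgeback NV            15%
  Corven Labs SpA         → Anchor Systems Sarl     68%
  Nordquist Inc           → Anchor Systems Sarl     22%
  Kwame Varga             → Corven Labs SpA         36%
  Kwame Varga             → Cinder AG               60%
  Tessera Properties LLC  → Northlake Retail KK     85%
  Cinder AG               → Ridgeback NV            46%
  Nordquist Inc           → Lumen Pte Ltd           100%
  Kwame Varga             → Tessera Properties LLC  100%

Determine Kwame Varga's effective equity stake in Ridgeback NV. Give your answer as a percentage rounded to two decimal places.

78.70%

Kwame reaches Ridgeback along 5 paths.
Via Nordquist → Corven: 100% × 64% × 20% = 12.8%.
Via Corven: 36% × 20% = 7.2%.
Via Nordquist → Lumen → Cinder: 100% × 100% × 35% × 46% = 16.1%.
Via Cinder: 60% × 46% = 27.6%.
Direct stake: 15% = 15%.
Total: 12.8% + 7.2% + 16.1% + 27.6% + 15% = 78.7%.
Rounded: 78.70%.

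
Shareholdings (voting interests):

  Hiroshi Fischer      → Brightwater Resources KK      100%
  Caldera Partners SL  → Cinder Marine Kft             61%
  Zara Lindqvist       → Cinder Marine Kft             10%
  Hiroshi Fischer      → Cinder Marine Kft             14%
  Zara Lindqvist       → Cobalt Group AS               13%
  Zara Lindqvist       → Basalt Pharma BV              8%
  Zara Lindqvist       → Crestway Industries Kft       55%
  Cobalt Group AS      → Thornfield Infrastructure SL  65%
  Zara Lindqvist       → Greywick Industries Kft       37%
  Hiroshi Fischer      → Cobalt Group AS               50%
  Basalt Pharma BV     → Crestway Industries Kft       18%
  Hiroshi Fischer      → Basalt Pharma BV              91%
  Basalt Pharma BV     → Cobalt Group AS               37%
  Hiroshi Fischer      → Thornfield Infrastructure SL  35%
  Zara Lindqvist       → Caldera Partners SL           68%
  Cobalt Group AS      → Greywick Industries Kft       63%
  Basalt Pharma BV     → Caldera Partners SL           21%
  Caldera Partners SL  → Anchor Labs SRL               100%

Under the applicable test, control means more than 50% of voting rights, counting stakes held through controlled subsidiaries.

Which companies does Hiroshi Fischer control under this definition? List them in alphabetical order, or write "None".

Hiroshi holds 91% of Basalt, so Hiroshi controls Basalt.
Basalt and Hiroshi together hold 37% + 50% = 87% of Cobalt, so Hiroshi controls Cobalt.
Hiroshi holds 100% of Brightwater, so Hiroshi controls Brightwater.
Hiroshi and Cobalt together hold 35% + 65% = 100% of Thornfield, so Hiroshi controls Thornfield.
Cobalt holds 63% of Greywick, so Hiroshi controls Greywick.
No other company's threshold is met.

Basalt Pharma BV, Brightwater Resources KK, Cobalt Group AS, Greywick Industries Kft, Thornfield Infrastructure SL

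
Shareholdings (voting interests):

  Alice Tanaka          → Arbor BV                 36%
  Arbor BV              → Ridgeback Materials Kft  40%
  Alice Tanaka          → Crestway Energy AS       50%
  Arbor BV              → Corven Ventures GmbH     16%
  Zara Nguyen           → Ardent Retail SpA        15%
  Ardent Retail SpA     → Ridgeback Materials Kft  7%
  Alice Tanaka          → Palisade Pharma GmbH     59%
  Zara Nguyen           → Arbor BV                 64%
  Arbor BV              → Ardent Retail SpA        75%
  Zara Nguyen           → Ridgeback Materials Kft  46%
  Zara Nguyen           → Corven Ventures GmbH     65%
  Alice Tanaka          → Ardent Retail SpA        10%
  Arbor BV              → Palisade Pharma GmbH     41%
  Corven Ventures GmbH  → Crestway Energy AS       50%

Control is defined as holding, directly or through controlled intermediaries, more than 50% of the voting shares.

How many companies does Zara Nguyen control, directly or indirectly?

4

Zara holds 64% of Arbor, so Zara controls Arbor.
Arbor and Zara together hold 16% + 65% = 81% of Corven, so Zara controls Corven.
Arbor and Zara together hold 75% + 15% = 90% of Ardent, so Zara controls Ardent.
Ardent and Arbor and Zara together hold 7% + 40% + 46% = 93% of Ridgeback, so Zara controls Ridgeback.
No other company's threshold is met.
Zara controls 4 companies.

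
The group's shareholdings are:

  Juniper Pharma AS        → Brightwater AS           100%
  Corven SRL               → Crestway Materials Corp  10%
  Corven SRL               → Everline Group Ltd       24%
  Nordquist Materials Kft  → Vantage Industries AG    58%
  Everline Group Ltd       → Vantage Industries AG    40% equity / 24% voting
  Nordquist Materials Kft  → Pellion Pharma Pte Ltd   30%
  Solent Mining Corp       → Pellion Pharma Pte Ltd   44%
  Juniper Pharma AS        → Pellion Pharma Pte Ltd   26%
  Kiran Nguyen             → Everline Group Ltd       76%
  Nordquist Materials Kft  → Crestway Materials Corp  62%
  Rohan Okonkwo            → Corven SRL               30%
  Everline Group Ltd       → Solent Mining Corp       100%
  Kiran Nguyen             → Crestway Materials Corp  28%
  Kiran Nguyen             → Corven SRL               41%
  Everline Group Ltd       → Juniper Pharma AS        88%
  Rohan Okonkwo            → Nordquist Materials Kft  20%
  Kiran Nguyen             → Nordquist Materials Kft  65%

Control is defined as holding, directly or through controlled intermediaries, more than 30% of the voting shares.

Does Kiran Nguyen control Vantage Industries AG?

Kiran holds 41% of Corven, so Kiran controls Corven.
Kiran and Corven together hold 76% + 24% = 100% of Everline, so Kiran controls Everline.
Kiran holds 65% of Nordquist, so Kiran controls Nordquist.
Everline and Nordquist together hold 24% + 58% = 82% of Vantage, so Kiran controls Vantage.

Yes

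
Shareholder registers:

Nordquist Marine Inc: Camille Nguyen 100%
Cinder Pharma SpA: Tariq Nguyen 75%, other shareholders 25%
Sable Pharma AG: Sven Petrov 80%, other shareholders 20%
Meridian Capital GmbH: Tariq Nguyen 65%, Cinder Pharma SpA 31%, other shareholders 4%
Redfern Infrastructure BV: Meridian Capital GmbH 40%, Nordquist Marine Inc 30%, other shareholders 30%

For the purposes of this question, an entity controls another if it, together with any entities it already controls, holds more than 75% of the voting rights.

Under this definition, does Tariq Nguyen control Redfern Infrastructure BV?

Tariq's largest direct stake is 75% in Cinder, which does not meet the threshold, so Tariq controls no company.
Neither Tariq nor any entity Tariq controls holds any voting interest in Redfern.
So Tariq does not control Redfern.

No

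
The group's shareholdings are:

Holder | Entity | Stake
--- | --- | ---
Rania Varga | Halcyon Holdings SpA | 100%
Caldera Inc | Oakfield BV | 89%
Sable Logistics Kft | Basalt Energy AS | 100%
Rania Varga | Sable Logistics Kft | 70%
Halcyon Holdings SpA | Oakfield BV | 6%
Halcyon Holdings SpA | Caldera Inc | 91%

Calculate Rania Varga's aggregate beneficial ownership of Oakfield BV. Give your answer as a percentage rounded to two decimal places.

86.99%

Rania reaches Oakfield along 2 paths.
Via Halcyon → Caldera: 100% × 91% × 89% = 80.99%.
Via Halcyon: 100% × 6% = 6%.
Total: 80.99% + 6% = 86.99%.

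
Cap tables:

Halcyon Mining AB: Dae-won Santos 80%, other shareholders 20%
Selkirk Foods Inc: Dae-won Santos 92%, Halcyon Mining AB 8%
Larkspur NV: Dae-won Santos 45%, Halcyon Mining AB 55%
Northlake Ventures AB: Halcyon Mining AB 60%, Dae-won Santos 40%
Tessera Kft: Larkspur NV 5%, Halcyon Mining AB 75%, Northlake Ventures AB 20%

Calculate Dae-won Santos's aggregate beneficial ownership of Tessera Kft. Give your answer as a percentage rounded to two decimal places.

Dae-won reaches Tessera along 5 paths.
Via Larkspur: 45% × 5% = 2.25%.
Via Halcyon → Larkspur: 80% × 55% × 5% = 2.2%.
Via Halcyon: 80% × 75% = 60%.
Via Halcyon → Northlake: 80% × 60% × 20% = 9.6%.
Via Northlake: 40% × 20% = 8%.
Total: 2.25% + 2.2% + 60% + 9.6% + 8% = 82.05%.

82.05%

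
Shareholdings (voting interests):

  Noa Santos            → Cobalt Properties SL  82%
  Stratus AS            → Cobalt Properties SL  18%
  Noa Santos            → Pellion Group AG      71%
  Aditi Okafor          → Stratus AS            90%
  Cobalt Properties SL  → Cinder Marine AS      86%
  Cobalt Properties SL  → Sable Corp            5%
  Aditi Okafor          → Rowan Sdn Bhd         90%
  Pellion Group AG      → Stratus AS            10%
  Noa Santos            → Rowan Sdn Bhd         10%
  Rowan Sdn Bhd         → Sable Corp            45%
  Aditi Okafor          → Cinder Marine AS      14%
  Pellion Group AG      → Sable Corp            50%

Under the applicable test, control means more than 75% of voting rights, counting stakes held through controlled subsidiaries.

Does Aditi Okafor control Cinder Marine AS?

No

Aditi holds 90% of Stratus, so Aditi controls Stratus.
Aditi holds 90% of Rowan, so Aditi controls Rowan.
In Cinder, Aditi's side holds only 14%, not > 75%.
So Aditi does not control Cinder.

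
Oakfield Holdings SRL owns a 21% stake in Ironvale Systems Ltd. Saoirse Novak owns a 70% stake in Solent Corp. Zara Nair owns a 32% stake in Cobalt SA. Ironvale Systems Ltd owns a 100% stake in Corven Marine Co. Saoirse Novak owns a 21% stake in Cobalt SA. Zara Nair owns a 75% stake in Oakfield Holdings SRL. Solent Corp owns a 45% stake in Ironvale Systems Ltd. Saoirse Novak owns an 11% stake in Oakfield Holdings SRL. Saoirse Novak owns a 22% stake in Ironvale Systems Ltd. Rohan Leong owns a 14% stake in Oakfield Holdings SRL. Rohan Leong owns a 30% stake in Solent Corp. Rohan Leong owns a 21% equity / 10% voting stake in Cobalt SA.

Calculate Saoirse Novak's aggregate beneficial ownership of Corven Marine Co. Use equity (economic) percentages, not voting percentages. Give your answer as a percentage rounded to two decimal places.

55.81%

Saoirse reaches Corven along 3 paths.
Via Oakfield → Ironvale: 11% × 21% × 100% = 2.31%.
Via Ironvale: 22% × 100% = 22%.
Via Solent → Ironvale: 70% × 45% × 100% = 31.5%.
Total: 2.31% + 22% + 31.5% = 55.81%.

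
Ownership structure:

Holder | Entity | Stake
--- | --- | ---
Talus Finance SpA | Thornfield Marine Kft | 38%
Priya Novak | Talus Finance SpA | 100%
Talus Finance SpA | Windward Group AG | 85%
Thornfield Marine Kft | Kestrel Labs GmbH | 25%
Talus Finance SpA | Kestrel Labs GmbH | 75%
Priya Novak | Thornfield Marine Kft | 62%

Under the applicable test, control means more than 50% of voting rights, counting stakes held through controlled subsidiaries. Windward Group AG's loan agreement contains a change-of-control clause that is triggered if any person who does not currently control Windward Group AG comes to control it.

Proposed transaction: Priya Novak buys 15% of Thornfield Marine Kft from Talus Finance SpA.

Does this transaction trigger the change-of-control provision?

No

The purchase adds only to Priya's holdings (Talus's stake shrinks), so Priya is the only person who could newly come to control Windward.
Priya holds 100% of Talus, so Priya controls Talus.
Talus holds 85% of Windward, so Priya controls Windward.
So Priya already controls Windward before the transaction.
After the purchase, Priya's direct stake in Thornfield rises to 62% + 15% = 77%, and Talus's stake falls to 23%.
Priya controlled Windward already, so this is not a new person acquiring control; every other person's position is unchanged or reduced.
No new person acquires control, so the clause is not triggered.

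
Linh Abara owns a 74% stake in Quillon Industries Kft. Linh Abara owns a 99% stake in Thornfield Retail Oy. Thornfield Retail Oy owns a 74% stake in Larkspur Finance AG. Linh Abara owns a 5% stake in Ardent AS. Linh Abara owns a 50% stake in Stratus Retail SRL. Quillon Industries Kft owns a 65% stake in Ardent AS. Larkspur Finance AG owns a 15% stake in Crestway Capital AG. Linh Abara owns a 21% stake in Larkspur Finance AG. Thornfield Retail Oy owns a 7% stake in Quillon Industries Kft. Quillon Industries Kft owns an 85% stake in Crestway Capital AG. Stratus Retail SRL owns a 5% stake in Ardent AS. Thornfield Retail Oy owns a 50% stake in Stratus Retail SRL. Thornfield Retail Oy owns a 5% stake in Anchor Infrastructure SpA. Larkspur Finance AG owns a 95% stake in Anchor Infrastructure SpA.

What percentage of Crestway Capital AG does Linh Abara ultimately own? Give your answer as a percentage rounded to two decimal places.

82.93%

Linh reaches Crestway along 4 paths.
Via Thornfield → Quillon: 99% × 7% × 85% = 5.8905%.
Via Quillon: 74% × 85% = 62.9%.
Via Thornfield → Larkspur: 99% × 74% × 15% = 10.989%.
Via Larkspur: 21% × 15% = 3.15%.
Total: 5.8905% + 62.9% + 10.989% + 3.15% = 82.9295%.
Rounded: 82.93%.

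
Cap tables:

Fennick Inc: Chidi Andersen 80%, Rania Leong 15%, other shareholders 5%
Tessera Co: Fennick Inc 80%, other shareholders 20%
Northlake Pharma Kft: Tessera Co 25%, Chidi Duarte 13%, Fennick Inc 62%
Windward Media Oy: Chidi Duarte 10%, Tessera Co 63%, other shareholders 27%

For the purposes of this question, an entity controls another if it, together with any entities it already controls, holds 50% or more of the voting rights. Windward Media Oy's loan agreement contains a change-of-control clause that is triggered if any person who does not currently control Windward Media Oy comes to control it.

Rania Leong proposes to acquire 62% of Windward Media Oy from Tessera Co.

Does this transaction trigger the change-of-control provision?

The purchase adds only to Rania's holdings (Tessera's stake shrinks), so Rania is the only person who could newly come to control Windward.
Rania's largest direct stake is 15% in Fennick, which does not meet the threshold, so Rania controls no company.
Neither Rania nor any entity Rania controls holds any voting interest in Windward.
So before the transaction, Rania does not control Windward.
After the purchase, Rania holds 62% of Windward directly, and Tessera's stake falls to 1%.
Rania holds 62% of Windward, so Rania controls Windward.
Rania did not control Windward before and does after, so the clause is triggered.

Yes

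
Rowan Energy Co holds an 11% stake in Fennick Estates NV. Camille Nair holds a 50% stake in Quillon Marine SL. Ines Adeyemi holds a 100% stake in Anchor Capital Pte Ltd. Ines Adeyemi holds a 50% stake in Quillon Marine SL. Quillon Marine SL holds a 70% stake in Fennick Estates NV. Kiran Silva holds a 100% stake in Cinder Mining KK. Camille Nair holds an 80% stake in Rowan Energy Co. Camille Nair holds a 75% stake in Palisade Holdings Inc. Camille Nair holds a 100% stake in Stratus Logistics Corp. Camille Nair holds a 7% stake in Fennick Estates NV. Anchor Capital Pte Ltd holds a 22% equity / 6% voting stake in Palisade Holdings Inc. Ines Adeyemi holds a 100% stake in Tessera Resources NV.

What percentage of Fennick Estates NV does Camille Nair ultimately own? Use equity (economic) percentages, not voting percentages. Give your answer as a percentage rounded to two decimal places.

50.80%

Camille reaches Fennick along 3 paths.
Via Quillon: 50% × 70% = 35%.
Via Rowan: 80% × 11% = 8.8%.
Direct stake: 7% = 7%.
Total: 35% + 8.8% + 7% = 50.8%.
Rounded: 50.80%.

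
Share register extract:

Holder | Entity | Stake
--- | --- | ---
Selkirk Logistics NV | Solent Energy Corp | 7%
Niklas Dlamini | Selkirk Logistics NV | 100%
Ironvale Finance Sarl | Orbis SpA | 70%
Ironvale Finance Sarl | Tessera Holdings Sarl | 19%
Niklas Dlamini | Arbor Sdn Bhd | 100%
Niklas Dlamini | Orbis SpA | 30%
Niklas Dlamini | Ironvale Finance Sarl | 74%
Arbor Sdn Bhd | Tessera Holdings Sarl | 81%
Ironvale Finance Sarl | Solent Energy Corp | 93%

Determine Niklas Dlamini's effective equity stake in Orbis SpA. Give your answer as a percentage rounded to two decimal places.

Niklas reaches Orbis along 2 paths.
Via Ironvale: 74% × 70% = 51.8%.
Direct stake: 30% = 30%.
Total: 51.8% + 30% = 81.8%.
Rounded: 81.80%.

81.80%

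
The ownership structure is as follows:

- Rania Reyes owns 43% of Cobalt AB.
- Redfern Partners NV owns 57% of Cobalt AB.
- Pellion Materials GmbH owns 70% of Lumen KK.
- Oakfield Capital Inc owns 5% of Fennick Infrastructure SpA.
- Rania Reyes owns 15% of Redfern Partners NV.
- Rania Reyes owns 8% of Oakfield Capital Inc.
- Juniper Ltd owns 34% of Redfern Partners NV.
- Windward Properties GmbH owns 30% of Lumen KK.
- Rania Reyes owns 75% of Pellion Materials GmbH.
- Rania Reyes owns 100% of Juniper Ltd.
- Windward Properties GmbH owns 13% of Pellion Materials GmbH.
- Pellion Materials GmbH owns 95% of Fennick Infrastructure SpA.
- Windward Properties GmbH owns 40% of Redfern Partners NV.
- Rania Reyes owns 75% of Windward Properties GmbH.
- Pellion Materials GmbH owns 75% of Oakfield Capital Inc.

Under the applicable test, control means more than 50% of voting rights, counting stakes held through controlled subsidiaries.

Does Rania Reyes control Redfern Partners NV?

Yes

Rania holds 100% of Juniper, so Rania controls Juniper.
Rania holds 75% of Windward, so Rania controls Windward.
Juniper and Windward and Rania together hold 34% + 40% + 15% = 89% of Redfern, so Rania controls Redfern.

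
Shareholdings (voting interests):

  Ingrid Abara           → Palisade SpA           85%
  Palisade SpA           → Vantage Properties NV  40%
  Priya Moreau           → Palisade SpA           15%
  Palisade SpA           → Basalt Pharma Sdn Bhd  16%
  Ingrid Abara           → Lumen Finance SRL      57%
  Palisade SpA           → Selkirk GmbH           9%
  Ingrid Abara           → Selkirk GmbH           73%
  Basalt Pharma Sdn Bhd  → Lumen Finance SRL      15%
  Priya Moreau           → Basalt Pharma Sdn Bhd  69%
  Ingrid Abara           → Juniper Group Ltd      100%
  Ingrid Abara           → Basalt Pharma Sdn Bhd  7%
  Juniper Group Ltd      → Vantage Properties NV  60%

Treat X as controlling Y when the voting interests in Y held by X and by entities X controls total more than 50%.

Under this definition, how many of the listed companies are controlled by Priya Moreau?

1

Priya holds 69% of Basalt, so Priya controls Basalt.
No other company's threshold is met.
Priya controls 1 company.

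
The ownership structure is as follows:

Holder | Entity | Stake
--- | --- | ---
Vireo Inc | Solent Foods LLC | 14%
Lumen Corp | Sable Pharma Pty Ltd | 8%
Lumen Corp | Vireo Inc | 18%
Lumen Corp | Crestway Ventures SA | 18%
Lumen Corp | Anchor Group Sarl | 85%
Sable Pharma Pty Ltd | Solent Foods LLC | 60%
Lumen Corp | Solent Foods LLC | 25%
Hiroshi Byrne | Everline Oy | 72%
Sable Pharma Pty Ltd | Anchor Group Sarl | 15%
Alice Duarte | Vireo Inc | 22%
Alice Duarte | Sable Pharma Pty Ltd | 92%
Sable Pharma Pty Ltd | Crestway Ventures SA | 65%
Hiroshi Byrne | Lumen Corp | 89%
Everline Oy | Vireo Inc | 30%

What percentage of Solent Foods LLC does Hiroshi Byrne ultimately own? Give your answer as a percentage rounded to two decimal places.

Hiroshi reaches Solent along 4 paths.
Via Lumen: 89% × 25% = 22.25%.
Via Lumen → Sable: 89% × 8% × 60% = 4.272%.
Via Lumen → Vireo: 89% × 18% × 14% = 2.2428%.
Via Everline → Vireo: 72% × 30% × 14% = 3.024%.
Total: 22.25% + 4.272% + 2.2428% + 3.024% = 31.7888%.
Rounded: 31.79%.

31.79%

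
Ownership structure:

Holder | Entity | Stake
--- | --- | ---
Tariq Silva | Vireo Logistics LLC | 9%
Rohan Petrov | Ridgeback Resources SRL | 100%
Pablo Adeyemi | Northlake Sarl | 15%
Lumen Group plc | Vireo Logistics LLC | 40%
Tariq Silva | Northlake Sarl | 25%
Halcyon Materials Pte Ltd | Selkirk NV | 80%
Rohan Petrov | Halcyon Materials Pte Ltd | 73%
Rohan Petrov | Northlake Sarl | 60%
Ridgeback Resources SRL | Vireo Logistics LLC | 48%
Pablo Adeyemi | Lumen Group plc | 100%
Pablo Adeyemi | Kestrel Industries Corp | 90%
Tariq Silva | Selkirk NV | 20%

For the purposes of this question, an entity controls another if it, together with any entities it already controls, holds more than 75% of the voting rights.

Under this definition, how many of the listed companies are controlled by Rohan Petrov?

1

Rohan holds 100% of Ridgeback, so Rohan controls Ridgeback.
No other company's threshold is met.
Rohan controls 1 company.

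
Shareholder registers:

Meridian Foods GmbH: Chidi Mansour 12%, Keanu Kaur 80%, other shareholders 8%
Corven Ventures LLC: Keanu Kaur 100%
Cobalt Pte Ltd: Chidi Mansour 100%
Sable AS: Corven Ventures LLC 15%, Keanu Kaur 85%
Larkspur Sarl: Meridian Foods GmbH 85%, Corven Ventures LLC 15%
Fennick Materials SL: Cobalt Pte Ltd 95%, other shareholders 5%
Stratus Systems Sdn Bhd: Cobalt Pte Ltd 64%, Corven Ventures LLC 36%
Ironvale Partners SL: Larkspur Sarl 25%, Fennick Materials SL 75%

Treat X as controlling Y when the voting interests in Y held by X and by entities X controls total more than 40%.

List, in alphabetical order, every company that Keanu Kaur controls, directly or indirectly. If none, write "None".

Keanu holds 80% of Meridian, so Keanu controls Meridian.
Keanu holds 100% of Corven, so Keanu controls Corven.
Corven and Keanu together hold 15% + 85% = 100% of Sable, so Keanu controls Sable.
Meridian and Corven together hold 85% + 15% = 100% of Larkspur, so Keanu controls Larkspur.
No other company's threshold is met.

Corven Ventures LLC, Larkspur Sarl, Meridian Foods GmbH, Sable AS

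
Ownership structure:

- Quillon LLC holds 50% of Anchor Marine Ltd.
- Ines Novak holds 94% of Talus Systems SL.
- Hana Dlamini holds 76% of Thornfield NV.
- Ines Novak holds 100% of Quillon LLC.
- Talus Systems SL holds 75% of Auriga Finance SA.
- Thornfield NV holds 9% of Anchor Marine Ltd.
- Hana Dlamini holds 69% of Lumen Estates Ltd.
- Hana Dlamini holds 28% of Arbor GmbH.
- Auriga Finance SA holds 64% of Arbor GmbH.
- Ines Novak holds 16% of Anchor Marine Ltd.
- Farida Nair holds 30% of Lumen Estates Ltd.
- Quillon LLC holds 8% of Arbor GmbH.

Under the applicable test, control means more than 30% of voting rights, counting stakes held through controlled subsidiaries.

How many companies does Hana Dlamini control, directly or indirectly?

2

Hana holds 76% of Thornfield, so Hana controls Thornfield.
Hana holds 69% of Lumen, so Hana controls Lumen.
No other company's threshold is met.
Hana controls 2 companies.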